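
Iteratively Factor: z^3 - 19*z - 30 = (z + 3)*(z^2 - 3*z - 10) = (z - 5)*(z + 3)*(z + 2)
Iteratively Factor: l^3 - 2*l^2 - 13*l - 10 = (l - 5)*(l^2 + 3*l + 2) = (l - 5)*(l + 1)*(l + 2)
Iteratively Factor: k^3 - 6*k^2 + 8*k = (k - 4)*(k^2 - 2*k) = (k - 4)*(k - 2)*(k)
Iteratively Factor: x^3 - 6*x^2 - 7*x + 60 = (x + 3)*(x^2 - 9*x + 20) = (x - 4)*(x + 3)*(x - 5)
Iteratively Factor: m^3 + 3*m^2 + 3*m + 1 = (m + 1)*(m^2 + 2*m + 1) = (m + 1)^2*(m + 1)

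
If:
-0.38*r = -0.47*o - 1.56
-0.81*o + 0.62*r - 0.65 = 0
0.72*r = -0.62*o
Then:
No Solution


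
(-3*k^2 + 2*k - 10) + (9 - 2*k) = -3*k^2 - 1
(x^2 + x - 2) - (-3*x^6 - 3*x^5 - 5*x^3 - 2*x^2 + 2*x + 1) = 3*x^6 + 3*x^5 + 5*x^3 + 3*x^2 - x - 3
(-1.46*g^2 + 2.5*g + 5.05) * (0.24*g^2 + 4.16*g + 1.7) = -0.3504*g^4 - 5.4736*g^3 + 9.13*g^2 + 25.258*g + 8.585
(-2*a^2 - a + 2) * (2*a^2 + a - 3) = -4*a^4 - 4*a^3 + 9*a^2 + 5*a - 6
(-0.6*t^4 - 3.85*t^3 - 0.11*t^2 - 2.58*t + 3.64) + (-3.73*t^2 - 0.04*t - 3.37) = -0.6*t^4 - 3.85*t^3 - 3.84*t^2 - 2.62*t + 0.27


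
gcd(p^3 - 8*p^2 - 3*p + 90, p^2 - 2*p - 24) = p - 6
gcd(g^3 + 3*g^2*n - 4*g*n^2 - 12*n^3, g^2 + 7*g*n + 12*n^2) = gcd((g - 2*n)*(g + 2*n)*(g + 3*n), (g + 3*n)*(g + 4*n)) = g + 3*n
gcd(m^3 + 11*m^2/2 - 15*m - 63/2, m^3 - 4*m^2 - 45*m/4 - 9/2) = m + 3/2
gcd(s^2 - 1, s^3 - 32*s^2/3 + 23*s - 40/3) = s - 1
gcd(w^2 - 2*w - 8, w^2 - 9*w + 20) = w - 4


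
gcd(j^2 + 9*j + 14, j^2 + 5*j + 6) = j + 2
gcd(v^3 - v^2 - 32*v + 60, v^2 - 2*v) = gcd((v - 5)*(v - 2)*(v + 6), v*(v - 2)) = v - 2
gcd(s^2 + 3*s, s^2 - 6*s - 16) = 1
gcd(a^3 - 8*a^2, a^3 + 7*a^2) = a^2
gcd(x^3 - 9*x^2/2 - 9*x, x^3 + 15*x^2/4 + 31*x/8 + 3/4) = x + 3/2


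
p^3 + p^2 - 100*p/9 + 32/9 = (p - 8/3)*(p - 1/3)*(p + 4)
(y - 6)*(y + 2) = y^2 - 4*y - 12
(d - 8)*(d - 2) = d^2 - 10*d + 16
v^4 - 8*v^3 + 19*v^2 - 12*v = v*(v - 4)*(v - 3)*(v - 1)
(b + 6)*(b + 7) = b^2 + 13*b + 42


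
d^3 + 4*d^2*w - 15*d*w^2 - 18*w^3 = (d - 3*w)*(d + w)*(d + 6*w)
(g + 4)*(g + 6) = g^2 + 10*g + 24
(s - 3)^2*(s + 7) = s^3 + s^2 - 33*s + 63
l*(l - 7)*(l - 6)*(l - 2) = l^4 - 15*l^3 + 68*l^2 - 84*l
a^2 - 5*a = a*(a - 5)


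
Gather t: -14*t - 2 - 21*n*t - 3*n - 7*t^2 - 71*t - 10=-3*n - 7*t^2 + t*(-21*n - 85) - 12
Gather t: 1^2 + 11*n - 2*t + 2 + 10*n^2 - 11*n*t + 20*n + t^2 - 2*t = 10*n^2 + 31*n + t^2 + t*(-11*n - 4) + 3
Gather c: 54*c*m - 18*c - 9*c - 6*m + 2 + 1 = c*(54*m - 27) - 6*m + 3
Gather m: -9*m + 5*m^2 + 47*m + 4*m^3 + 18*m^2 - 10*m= 4*m^3 + 23*m^2 + 28*m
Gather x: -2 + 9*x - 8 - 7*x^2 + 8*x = -7*x^2 + 17*x - 10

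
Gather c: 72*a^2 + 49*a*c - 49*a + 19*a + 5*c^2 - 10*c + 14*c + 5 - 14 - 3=72*a^2 - 30*a + 5*c^2 + c*(49*a + 4) - 12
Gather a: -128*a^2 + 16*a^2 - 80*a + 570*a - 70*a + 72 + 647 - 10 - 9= -112*a^2 + 420*a + 700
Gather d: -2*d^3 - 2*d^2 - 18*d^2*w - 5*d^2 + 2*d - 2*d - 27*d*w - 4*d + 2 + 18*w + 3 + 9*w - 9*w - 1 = -2*d^3 + d^2*(-18*w - 7) + d*(-27*w - 4) + 18*w + 4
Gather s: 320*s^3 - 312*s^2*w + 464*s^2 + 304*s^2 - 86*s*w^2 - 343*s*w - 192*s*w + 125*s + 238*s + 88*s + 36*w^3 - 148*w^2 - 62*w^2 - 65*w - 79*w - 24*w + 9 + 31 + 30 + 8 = 320*s^3 + s^2*(768 - 312*w) + s*(-86*w^2 - 535*w + 451) + 36*w^3 - 210*w^2 - 168*w + 78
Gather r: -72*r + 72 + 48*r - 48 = 24 - 24*r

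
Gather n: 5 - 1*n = 5 - n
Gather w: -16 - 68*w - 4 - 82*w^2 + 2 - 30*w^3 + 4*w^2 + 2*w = -30*w^3 - 78*w^2 - 66*w - 18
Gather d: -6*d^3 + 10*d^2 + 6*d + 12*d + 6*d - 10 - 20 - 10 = -6*d^3 + 10*d^2 + 24*d - 40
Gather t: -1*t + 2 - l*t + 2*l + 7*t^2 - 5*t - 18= 2*l + 7*t^2 + t*(-l - 6) - 16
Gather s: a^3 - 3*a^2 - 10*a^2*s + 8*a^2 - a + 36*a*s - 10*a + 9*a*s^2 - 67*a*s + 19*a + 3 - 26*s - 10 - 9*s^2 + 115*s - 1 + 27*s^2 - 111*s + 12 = a^3 + 5*a^2 + 8*a + s^2*(9*a + 18) + s*(-10*a^2 - 31*a - 22) + 4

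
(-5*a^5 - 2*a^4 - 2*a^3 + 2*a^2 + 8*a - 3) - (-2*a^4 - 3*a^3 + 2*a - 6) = -5*a^5 + a^3 + 2*a^2 + 6*a + 3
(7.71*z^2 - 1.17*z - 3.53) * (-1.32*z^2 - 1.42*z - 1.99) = -10.1772*z^4 - 9.4038*z^3 - 9.0219*z^2 + 7.3409*z + 7.0247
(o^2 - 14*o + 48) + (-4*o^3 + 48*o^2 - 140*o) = -4*o^3 + 49*o^2 - 154*o + 48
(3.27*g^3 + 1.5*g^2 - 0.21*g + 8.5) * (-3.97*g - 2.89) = -12.9819*g^4 - 15.4053*g^3 - 3.5013*g^2 - 33.1381*g - 24.565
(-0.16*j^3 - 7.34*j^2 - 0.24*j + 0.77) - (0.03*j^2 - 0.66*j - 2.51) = -0.16*j^3 - 7.37*j^2 + 0.42*j + 3.28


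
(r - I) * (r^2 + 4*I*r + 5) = r^3 + 3*I*r^2 + 9*r - 5*I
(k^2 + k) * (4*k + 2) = 4*k^3 + 6*k^2 + 2*k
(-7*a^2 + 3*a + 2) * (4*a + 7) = -28*a^3 - 37*a^2 + 29*a + 14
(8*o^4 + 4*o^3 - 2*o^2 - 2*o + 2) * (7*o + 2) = 56*o^5 + 44*o^4 - 6*o^3 - 18*o^2 + 10*o + 4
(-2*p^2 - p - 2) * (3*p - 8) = -6*p^3 + 13*p^2 + 2*p + 16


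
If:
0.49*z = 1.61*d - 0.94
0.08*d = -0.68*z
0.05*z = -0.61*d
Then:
No Solution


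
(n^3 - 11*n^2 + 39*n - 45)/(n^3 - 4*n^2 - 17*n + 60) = (n - 3)/(n + 4)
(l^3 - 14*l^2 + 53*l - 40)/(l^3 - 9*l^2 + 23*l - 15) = (l - 8)/(l - 3)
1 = 1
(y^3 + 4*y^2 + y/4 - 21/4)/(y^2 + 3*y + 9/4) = (2*y^2 + 5*y - 7)/(2*y + 3)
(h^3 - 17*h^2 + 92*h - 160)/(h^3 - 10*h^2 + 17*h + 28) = (h^2 - 13*h + 40)/(h^2 - 6*h - 7)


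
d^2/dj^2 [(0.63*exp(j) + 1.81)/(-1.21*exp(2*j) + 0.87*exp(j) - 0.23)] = (-0.922383*exp(4*j) - 11.263285*exp(3*j) + 6.768135*exp(2*j) + 0.51884*exp(j) - 0.395508)*exp(j)/(1.771561*exp(6*j) - 3.821301*exp(5*j) + 3.757776*exp(4*j) - 2.111229*exp(3*j) + 0.714288*exp(2*j) - 0.138069*exp(j) + 0.012167)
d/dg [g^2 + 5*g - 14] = 2*g + 5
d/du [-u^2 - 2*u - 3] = -2*u - 2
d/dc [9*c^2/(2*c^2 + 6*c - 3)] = 54*c*(c - 1)/(4*c^4 + 24*c^3 + 24*c^2 - 36*c + 9)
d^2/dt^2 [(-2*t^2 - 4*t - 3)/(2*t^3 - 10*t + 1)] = 4*(-4*t^6 - 24*t^5 - 96*t^4 - 26*t^3 + 114*t^2 + 9*t - 171)/(8*t^9 - 120*t^7 + 12*t^6 + 600*t^5 - 120*t^4 - 994*t^3 + 300*t^2 - 30*t + 1)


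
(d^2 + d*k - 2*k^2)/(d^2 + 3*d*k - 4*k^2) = (d + 2*k)/(d + 4*k)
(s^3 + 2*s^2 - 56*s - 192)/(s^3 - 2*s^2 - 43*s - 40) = (s^2 + 10*s + 24)/(s^2 + 6*s + 5)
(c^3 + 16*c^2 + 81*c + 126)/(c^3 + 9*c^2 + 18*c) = (c + 7)/c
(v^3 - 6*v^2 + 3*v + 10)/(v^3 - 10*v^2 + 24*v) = (v^3 - 6*v^2 + 3*v + 10)/(v*(v^2 - 10*v + 24))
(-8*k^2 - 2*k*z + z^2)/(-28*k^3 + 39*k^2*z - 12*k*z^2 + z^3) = (2*k + z)/(7*k^2 - 8*k*z + z^2)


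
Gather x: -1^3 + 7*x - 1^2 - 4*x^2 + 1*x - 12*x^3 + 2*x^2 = -12*x^3 - 2*x^2 + 8*x - 2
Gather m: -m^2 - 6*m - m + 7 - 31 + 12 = -m^2 - 7*m - 12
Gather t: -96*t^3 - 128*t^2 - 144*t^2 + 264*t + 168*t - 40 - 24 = -96*t^3 - 272*t^2 + 432*t - 64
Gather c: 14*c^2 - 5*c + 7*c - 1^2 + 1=14*c^2 + 2*c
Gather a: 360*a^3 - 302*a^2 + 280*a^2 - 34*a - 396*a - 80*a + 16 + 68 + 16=360*a^3 - 22*a^2 - 510*a + 100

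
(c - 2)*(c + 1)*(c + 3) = c^3 + 2*c^2 - 5*c - 6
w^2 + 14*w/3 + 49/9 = (w + 7/3)^2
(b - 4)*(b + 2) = b^2 - 2*b - 8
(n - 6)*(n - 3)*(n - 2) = n^3 - 11*n^2 + 36*n - 36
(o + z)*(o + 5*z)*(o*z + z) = o^3*z + 6*o^2*z^2 + o^2*z + 5*o*z^3 + 6*o*z^2 + 5*z^3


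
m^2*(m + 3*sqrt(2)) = m^3 + 3*sqrt(2)*m^2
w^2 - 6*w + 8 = (w - 4)*(w - 2)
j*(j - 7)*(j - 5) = j^3 - 12*j^2 + 35*j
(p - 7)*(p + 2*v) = p^2 + 2*p*v - 7*p - 14*v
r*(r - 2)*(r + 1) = r^3 - r^2 - 2*r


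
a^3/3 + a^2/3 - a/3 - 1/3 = (a/3 + 1/3)*(a - 1)*(a + 1)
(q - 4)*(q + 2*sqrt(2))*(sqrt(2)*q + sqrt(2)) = sqrt(2)*q^3 - 3*sqrt(2)*q^2 + 4*q^2 - 12*q - 4*sqrt(2)*q - 16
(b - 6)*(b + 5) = b^2 - b - 30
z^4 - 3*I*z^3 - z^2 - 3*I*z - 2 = (z - 2*I)*(z - I)^2*(z + I)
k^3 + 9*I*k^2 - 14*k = k*(k + 2*I)*(k + 7*I)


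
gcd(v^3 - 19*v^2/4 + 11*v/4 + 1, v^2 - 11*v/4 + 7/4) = v - 1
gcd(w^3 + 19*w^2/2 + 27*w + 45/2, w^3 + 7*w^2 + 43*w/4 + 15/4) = w^2 + 13*w/2 + 15/2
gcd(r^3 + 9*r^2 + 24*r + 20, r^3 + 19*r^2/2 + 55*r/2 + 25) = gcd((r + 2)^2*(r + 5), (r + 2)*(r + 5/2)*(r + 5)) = r^2 + 7*r + 10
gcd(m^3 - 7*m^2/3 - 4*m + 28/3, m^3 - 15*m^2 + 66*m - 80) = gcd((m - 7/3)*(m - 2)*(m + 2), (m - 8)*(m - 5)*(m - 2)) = m - 2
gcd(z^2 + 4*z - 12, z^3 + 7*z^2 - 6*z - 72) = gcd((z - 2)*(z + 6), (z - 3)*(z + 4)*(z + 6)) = z + 6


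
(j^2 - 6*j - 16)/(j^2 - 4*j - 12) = (j - 8)/(j - 6)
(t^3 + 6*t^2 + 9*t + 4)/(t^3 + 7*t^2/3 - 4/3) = 3*(t^2 + 5*t + 4)/(3*t^2 + 4*t - 4)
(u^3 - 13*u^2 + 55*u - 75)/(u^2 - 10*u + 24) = (u^3 - 13*u^2 + 55*u - 75)/(u^2 - 10*u + 24)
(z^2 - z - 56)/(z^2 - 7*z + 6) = (z^2 - z - 56)/(z^2 - 7*z + 6)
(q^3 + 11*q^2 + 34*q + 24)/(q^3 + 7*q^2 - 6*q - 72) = (q + 1)/(q - 3)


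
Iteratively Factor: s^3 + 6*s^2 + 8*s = (s)*(s^2 + 6*s + 8) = s*(s + 2)*(s + 4)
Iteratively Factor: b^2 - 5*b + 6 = (b - 3)*(b - 2)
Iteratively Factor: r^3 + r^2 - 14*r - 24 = (r + 2)*(r^2 - r - 12) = (r + 2)*(r + 3)*(r - 4)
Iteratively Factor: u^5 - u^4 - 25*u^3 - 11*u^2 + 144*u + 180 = (u - 3)*(u^4 + 2*u^3 - 19*u^2 - 68*u - 60) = (u - 5)*(u - 3)*(u^3 + 7*u^2 + 16*u + 12) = (u - 5)*(u - 3)*(u + 3)*(u^2 + 4*u + 4) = (u - 5)*(u - 3)*(u + 2)*(u + 3)*(u + 2)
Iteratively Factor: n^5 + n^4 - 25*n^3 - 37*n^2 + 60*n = (n + 4)*(n^4 - 3*n^3 - 13*n^2 + 15*n) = (n - 5)*(n + 4)*(n^3 + 2*n^2 - 3*n) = (n - 5)*(n + 3)*(n + 4)*(n^2 - n) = (n - 5)*(n - 1)*(n + 3)*(n + 4)*(n)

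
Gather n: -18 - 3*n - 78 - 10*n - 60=-13*n - 156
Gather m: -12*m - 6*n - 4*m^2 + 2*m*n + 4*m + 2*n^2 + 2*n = -4*m^2 + m*(2*n - 8) + 2*n^2 - 4*n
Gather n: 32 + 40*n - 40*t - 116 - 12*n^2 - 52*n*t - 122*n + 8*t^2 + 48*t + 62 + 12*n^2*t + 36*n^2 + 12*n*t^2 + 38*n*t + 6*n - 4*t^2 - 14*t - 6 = n^2*(12*t + 24) + n*(12*t^2 - 14*t - 76) + 4*t^2 - 6*t - 28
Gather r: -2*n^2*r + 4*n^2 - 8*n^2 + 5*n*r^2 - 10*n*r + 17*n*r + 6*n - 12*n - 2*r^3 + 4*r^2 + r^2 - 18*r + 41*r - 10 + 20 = -4*n^2 - 6*n - 2*r^3 + r^2*(5*n + 5) + r*(-2*n^2 + 7*n + 23) + 10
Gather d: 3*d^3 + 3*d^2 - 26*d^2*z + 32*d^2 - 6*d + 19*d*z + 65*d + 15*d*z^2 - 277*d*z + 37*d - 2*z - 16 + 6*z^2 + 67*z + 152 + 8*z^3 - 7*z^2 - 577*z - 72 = 3*d^3 + d^2*(35 - 26*z) + d*(15*z^2 - 258*z + 96) + 8*z^3 - z^2 - 512*z + 64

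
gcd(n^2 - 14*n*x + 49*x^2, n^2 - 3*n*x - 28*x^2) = -n + 7*x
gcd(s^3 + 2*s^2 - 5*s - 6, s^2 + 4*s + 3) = s^2 + 4*s + 3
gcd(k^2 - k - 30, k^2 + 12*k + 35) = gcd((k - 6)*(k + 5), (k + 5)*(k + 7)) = k + 5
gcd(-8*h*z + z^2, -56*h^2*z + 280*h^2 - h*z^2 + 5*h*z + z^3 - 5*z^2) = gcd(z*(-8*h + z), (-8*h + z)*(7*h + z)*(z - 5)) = -8*h + z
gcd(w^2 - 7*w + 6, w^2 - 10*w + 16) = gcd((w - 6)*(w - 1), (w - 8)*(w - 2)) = 1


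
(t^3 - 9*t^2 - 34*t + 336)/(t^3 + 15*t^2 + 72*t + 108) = (t^2 - 15*t + 56)/(t^2 + 9*t + 18)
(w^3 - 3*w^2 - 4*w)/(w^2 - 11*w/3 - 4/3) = 3*w*(w + 1)/(3*w + 1)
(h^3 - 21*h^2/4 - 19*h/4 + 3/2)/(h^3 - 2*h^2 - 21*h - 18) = (h - 1/4)/(h + 3)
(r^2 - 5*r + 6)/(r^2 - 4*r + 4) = (r - 3)/(r - 2)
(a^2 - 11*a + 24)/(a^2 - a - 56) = (a - 3)/(a + 7)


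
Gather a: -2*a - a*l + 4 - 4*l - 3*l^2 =a*(-l - 2) - 3*l^2 - 4*l + 4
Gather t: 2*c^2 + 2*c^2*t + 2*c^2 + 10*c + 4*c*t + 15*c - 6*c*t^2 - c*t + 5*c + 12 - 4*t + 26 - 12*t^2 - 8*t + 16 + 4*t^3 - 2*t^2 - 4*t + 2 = 4*c^2 + 30*c + 4*t^3 + t^2*(-6*c - 14) + t*(2*c^2 + 3*c - 16) + 56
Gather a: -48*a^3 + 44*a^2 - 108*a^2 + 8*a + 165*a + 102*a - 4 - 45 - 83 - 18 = -48*a^3 - 64*a^2 + 275*a - 150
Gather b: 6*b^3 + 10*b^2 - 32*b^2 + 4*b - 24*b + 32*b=6*b^3 - 22*b^2 + 12*b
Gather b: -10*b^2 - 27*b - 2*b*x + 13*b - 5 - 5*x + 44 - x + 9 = -10*b^2 + b*(-2*x - 14) - 6*x + 48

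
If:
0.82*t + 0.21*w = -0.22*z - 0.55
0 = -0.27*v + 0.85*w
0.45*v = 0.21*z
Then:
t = -0.306255380200861*z - 0.670731707317073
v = 0.466666666666667*z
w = 0.148235294117647*z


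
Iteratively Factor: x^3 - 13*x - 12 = (x - 4)*(x^2 + 4*x + 3) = (x - 4)*(x + 1)*(x + 3)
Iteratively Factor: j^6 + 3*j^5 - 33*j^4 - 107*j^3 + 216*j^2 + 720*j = (j)*(j^5 + 3*j^4 - 33*j^3 - 107*j^2 + 216*j + 720) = j*(j + 4)*(j^4 - j^3 - 29*j^2 + 9*j + 180) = j*(j - 3)*(j + 4)*(j^3 + 2*j^2 - 23*j - 60) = j*(j - 5)*(j - 3)*(j + 4)*(j^2 + 7*j + 12) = j*(j - 5)*(j - 3)*(j + 4)^2*(j + 3)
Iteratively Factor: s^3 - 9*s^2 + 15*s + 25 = (s + 1)*(s^2 - 10*s + 25) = (s - 5)*(s + 1)*(s - 5)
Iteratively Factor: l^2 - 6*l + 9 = (l - 3)*(l - 3)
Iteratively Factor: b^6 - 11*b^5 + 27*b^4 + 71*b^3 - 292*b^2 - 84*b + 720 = (b - 4)*(b^5 - 7*b^4 - b^3 + 67*b^2 - 24*b - 180) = (b - 4)*(b + 2)*(b^4 - 9*b^3 + 17*b^2 + 33*b - 90) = (b - 4)*(b - 3)*(b + 2)*(b^3 - 6*b^2 - b + 30) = (b - 4)*(b - 3)*(b + 2)^2*(b^2 - 8*b + 15) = (b - 5)*(b - 4)*(b - 3)*(b + 2)^2*(b - 3)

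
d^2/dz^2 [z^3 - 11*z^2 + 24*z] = 6*z - 22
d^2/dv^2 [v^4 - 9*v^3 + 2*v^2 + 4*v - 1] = 12*v^2 - 54*v + 4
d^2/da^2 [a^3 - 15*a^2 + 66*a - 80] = 6*a - 30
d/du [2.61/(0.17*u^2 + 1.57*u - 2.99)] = (-0.8874*u - 4.0977)/(0.17*u^2 + 1.57*u - 2.99)^2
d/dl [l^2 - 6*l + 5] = 2*l - 6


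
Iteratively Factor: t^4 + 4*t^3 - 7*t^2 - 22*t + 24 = (t + 3)*(t^3 + t^2 - 10*t + 8) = (t - 2)*(t + 3)*(t^2 + 3*t - 4) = (t - 2)*(t + 3)*(t + 4)*(t - 1)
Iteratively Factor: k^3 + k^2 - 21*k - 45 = (k - 5)*(k^2 + 6*k + 9) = (k - 5)*(k + 3)*(k + 3)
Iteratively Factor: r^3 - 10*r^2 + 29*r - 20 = (r - 5)*(r^2 - 5*r + 4) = (r - 5)*(r - 1)*(r - 4)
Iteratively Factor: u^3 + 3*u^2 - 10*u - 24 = (u + 4)*(u^2 - u - 6) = (u - 3)*(u + 4)*(u + 2)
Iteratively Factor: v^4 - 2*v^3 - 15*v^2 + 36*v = (v)*(v^3 - 2*v^2 - 15*v + 36) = v*(v - 3)*(v^2 + v - 12) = v*(v - 3)*(v + 4)*(v - 3)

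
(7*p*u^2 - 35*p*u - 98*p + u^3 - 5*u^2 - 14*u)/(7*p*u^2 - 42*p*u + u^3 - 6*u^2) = (u^2 - 5*u - 14)/(u*(u - 6))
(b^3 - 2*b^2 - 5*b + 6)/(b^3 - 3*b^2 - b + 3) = (b + 2)/(b + 1)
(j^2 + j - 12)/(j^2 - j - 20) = (j - 3)/(j - 5)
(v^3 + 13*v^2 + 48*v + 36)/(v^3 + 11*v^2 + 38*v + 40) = (v^3 + 13*v^2 + 48*v + 36)/(v^3 + 11*v^2 + 38*v + 40)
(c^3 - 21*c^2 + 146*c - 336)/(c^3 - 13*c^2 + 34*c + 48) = (c - 7)/(c + 1)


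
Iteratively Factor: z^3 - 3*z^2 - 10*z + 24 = (z - 2)*(z^2 - z - 12) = (z - 2)*(z + 3)*(z - 4)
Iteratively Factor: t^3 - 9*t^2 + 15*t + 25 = (t - 5)*(t^2 - 4*t - 5) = (t - 5)^2*(t + 1)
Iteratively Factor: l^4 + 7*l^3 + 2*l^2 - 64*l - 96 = (l - 3)*(l^3 + 10*l^2 + 32*l + 32) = (l - 3)*(l + 4)*(l^2 + 6*l + 8) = (l - 3)*(l + 4)^2*(l + 2)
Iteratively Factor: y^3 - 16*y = (y + 4)*(y^2 - 4*y) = (y - 4)*(y + 4)*(y)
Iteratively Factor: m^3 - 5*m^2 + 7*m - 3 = (m - 1)*(m^2 - 4*m + 3) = (m - 1)^2*(m - 3)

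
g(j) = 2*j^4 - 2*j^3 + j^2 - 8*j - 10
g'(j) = 8*j^3 - 6*j^2 + 2*j - 8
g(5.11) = 1072.05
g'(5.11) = 913.01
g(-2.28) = 91.19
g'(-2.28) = -138.57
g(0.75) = -15.65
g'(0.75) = -6.50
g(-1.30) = 12.20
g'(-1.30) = -38.32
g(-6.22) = 3553.32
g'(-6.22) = -2177.71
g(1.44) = -16.82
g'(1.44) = 6.33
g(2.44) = 18.27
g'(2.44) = 77.37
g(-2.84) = 196.71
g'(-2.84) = -245.32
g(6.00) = 2138.00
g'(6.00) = 1516.00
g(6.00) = 2138.00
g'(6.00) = 1516.00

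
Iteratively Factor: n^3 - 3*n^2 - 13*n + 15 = (n - 5)*(n^2 + 2*n - 3) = (n - 5)*(n - 1)*(n + 3)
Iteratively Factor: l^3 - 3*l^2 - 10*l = (l)*(l^2 - 3*l - 10) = l*(l + 2)*(l - 5)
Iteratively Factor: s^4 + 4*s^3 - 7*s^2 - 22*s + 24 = (s - 2)*(s^3 + 6*s^2 + 5*s - 12) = (s - 2)*(s - 1)*(s^2 + 7*s + 12) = (s - 2)*(s - 1)*(s + 4)*(s + 3)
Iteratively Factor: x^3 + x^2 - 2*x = (x + 2)*(x^2 - x) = x*(x + 2)*(x - 1)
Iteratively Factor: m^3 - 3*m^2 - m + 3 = (m - 1)*(m^2 - 2*m - 3) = (m - 1)*(m + 1)*(m - 3)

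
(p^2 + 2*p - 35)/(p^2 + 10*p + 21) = (p - 5)/(p + 3)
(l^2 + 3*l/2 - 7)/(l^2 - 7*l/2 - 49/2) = (l - 2)/(l - 7)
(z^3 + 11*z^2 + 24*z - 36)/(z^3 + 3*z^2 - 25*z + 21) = (z^2 + 12*z + 36)/(z^2 + 4*z - 21)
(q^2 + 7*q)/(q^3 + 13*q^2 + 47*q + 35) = q/(q^2 + 6*q + 5)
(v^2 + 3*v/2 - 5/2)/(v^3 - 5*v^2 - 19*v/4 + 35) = 2*(v - 1)/(2*v^2 - 15*v + 28)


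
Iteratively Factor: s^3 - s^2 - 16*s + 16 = (s - 4)*(s^2 + 3*s - 4) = (s - 4)*(s - 1)*(s + 4)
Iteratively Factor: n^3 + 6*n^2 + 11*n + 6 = (n + 2)*(n^2 + 4*n + 3) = (n + 1)*(n + 2)*(n + 3)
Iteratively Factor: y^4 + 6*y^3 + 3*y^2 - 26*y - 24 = (y + 3)*(y^3 + 3*y^2 - 6*y - 8) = (y + 3)*(y + 4)*(y^2 - y - 2) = (y + 1)*(y + 3)*(y + 4)*(y - 2)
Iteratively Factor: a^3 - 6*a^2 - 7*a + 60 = (a - 4)*(a^2 - 2*a - 15) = (a - 5)*(a - 4)*(a + 3)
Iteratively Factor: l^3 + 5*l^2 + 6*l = (l)*(l^2 + 5*l + 6) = l*(l + 2)*(l + 3)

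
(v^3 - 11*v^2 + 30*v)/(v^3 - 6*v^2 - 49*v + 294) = v*(v - 5)/(v^2 - 49)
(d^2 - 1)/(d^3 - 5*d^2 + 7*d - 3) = (d + 1)/(d^2 - 4*d + 3)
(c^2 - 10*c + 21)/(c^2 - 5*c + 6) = (c - 7)/(c - 2)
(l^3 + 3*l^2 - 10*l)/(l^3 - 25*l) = (l - 2)/(l - 5)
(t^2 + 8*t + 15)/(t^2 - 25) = (t + 3)/(t - 5)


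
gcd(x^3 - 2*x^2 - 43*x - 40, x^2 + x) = x + 1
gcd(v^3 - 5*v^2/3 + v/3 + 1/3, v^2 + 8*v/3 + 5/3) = 1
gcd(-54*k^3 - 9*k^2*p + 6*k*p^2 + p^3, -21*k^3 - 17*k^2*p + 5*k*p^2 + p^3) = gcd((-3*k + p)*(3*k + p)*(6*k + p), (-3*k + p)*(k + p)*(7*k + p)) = -3*k + p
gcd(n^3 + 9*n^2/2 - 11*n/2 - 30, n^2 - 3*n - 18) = n + 3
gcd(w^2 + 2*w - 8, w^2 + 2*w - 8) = w^2 + 2*w - 8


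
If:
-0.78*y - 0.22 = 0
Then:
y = -0.28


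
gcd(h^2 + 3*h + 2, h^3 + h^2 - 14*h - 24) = h + 2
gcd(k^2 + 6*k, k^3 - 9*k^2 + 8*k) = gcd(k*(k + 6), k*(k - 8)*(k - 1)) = k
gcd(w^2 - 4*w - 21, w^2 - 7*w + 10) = 1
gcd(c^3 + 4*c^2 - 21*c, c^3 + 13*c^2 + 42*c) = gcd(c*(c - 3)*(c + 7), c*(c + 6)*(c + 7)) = c^2 + 7*c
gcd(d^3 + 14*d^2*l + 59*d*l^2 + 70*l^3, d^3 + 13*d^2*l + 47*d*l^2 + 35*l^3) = d^2 + 12*d*l + 35*l^2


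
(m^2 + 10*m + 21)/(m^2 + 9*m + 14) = (m + 3)/(m + 2)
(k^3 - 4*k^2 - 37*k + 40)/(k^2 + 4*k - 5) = k - 8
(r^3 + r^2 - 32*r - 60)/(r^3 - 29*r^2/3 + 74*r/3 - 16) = 3*(r^2 + 7*r + 10)/(3*r^2 - 11*r + 8)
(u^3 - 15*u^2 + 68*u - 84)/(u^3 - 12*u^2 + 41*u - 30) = (u^2 - 9*u + 14)/(u^2 - 6*u + 5)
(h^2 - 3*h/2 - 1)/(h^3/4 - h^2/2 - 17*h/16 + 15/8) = 8*(2*h^2 - 3*h - 2)/(4*h^3 - 8*h^2 - 17*h + 30)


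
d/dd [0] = 0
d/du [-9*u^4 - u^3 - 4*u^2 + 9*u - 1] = -36*u^3 - 3*u^2 - 8*u + 9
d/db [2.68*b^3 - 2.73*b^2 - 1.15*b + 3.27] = 8.04*b^2 - 5.46*b - 1.15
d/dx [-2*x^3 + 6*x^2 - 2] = 6*x*(2 - x)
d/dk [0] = 0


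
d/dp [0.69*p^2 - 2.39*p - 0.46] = 1.38*p - 2.39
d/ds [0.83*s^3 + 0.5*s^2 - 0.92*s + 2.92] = 2.49*s^2 + 1.0*s - 0.92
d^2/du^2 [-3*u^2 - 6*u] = -6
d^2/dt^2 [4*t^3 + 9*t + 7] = 24*t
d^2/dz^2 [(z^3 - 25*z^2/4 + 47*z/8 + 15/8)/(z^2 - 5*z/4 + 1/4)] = 20*(-4*z^3 + 60*z^2 - 72*z + 25)/(64*z^6 - 240*z^5 + 348*z^4 - 245*z^3 + 87*z^2 - 15*z + 1)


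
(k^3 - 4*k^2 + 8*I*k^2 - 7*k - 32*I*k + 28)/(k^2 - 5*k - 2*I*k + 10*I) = (k^3 + 4*k^2*(-1 + 2*I) - k*(7 + 32*I) + 28)/(k^2 - k*(5 + 2*I) + 10*I)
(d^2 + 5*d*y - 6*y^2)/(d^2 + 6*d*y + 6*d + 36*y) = (d - y)/(d + 6)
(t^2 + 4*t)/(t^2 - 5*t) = (t + 4)/(t - 5)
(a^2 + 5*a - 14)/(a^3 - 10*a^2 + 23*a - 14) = (a + 7)/(a^2 - 8*a + 7)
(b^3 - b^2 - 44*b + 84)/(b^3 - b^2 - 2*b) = (b^2 + b - 42)/(b*(b + 1))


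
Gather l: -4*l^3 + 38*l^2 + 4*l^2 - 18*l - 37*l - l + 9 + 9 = -4*l^3 + 42*l^2 - 56*l + 18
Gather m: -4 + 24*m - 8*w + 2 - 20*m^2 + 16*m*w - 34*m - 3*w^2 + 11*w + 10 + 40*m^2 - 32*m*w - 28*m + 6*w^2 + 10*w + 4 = 20*m^2 + m*(-16*w - 38) + 3*w^2 + 13*w + 12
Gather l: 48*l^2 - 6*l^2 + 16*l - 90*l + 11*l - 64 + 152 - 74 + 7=42*l^2 - 63*l + 21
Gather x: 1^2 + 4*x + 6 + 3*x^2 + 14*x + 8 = 3*x^2 + 18*x + 15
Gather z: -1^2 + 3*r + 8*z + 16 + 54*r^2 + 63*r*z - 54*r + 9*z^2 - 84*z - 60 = 54*r^2 - 51*r + 9*z^2 + z*(63*r - 76) - 45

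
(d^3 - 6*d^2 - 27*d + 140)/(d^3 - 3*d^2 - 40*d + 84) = (d^2 + d - 20)/(d^2 + 4*d - 12)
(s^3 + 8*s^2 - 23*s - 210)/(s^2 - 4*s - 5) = (s^2 + 13*s + 42)/(s + 1)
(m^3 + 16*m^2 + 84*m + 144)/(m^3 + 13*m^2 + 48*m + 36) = (m + 4)/(m + 1)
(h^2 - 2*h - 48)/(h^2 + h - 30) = (h - 8)/(h - 5)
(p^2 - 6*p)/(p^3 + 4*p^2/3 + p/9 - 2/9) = 9*p*(p - 6)/(9*p^3 + 12*p^2 + p - 2)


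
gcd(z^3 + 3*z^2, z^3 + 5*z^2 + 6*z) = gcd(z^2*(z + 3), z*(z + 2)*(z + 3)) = z^2 + 3*z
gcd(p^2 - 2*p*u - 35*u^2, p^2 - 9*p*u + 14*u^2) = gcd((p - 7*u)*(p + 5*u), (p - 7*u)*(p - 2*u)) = p - 7*u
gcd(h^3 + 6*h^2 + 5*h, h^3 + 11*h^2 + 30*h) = h^2 + 5*h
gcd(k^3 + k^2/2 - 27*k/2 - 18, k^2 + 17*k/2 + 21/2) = k + 3/2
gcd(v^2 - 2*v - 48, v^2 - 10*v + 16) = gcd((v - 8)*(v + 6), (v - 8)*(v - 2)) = v - 8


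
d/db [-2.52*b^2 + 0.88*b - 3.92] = 0.88 - 5.04*b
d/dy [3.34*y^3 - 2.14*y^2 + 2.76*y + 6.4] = 10.02*y^2 - 4.28*y + 2.76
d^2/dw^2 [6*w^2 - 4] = 12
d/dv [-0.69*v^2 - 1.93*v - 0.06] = -1.38*v - 1.93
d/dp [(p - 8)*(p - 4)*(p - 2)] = 3*p^2 - 28*p + 56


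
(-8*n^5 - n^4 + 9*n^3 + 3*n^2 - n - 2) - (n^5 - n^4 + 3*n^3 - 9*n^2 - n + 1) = -9*n^5 + 6*n^3 + 12*n^2 - 3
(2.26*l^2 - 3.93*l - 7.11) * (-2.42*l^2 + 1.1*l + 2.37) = -5.4692*l^4 + 11.9966*l^3 + 18.2394*l^2 - 17.1351*l - 16.8507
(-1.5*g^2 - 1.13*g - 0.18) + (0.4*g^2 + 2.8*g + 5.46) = -1.1*g^2 + 1.67*g + 5.28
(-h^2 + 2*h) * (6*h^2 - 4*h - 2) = -6*h^4 + 16*h^3 - 6*h^2 - 4*h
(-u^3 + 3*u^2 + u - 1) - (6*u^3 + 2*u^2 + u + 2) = -7*u^3 + u^2 - 3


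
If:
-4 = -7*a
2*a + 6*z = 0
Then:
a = 4/7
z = -4/21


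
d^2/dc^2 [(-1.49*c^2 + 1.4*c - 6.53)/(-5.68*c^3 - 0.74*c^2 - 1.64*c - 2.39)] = (96.1419520000001*c^6 - 271.00416*c^5 + 2409.496896*c^4 + 176.904416*c^3 + 598.67658*c^2 - 469.471248*c + 40.025198)/(183.250432*c^9 + 71.622528*c^8 + 168.062112*c^7 + 273.08612*c^6 + 108.798864*c^5 + 143.477172*c^4 + 119.148152*c^3 + 31.965294*c^2 + 28.103532*c + 13.651919)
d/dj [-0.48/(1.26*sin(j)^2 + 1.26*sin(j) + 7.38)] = (1.2096*sin(j) + 0.6048)*cos(j)/(1.26*sin(j)^2 + 1.26*sin(j) + 7.38)^2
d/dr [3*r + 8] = 3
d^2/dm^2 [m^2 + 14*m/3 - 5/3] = 2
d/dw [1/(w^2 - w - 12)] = (1 - 2*w)/(-w^2 + w + 12)^2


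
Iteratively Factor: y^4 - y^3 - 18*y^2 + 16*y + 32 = (y - 2)*(y^3 + y^2 - 16*y - 16) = (y - 4)*(y - 2)*(y^2 + 5*y + 4) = (y - 4)*(y - 2)*(y + 4)*(y + 1)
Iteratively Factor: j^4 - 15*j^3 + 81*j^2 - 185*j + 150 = (j - 2)*(j^3 - 13*j^2 + 55*j - 75) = (j - 5)*(j - 2)*(j^2 - 8*j + 15) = (j - 5)*(j - 3)*(j - 2)*(j - 5)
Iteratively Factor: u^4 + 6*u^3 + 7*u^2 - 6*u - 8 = (u - 1)*(u^3 + 7*u^2 + 14*u + 8) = (u - 1)*(u + 4)*(u^2 + 3*u + 2) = (u - 1)*(u + 1)*(u + 4)*(u + 2)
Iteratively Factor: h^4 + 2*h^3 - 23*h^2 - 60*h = (h - 5)*(h^3 + 7*h^2 + 12*h) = (h - 5)*(h + 4)*(h^2 + 3*h) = h*(h - 5)*(h + 4)*(h + 3)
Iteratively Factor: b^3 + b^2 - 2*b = (b + 2)*(b^2 - b) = b*(b + 2)*(b - 1)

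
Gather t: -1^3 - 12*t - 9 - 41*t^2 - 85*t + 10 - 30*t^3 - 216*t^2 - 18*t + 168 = -30*t^3 - 257*t^2 - 115*t + 168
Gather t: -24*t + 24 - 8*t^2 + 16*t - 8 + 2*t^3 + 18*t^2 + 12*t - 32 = 2*t^3 + 10*t^2 + 4*t - 16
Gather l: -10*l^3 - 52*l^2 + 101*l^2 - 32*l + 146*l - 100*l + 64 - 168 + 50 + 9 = -10*l^3 + 49*l^2 + 14*l - 45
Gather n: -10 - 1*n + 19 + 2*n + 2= n + 11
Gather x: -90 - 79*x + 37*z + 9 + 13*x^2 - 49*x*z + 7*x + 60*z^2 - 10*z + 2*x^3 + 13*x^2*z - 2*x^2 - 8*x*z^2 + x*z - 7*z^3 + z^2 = 2*x^3 + x^2*(13*z + 11) + x*(-8*z^2 - 48*z - 72) - 7*z^3 + 61*z^2 + 27*z - 81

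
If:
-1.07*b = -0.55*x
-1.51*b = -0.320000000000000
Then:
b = 0.21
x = 0.41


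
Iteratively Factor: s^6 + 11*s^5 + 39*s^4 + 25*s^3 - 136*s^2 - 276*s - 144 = (s + 1)*(s^5 + 10*s^4 + 29*s^3 - 4*s^2 - 132*s - 144) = (s + 1)*(s + 2)*(s^4 + 8*s^3 + 13*s^2 - 30*s - 72) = (s - 2)*(s + 1)*(s + 2)*(s^3 + 10*s^2 + 33*s + 36) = (s - 2)*(s + 1)*(s + 2)*(s + 3)*(s^2 + 7*s + 12) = (s - 2)*(s + 1)*(s + 2)*(s + 3)^2*(s + 4)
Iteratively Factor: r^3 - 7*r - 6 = (r - 3)*(r^2 + 3*r + 2) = (r - 3)*(r + 1)*(r + 2)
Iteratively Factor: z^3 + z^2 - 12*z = (z - 3)*(z^2 + 4*z) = (z - 3)*(z + 4)*(z)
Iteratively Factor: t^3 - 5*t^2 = (t)*(t^2 - 5*t) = t*(t - 5)*(t)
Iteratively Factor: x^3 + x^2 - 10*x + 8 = (x + 4)*(x^2 - 3*x + 2) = (x - 1)*(x + 4)*(x - 2)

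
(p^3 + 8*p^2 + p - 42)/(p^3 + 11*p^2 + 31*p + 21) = (p - 2)/(p + 1)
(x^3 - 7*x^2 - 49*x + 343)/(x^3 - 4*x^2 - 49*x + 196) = (x - 7)/(x - 4)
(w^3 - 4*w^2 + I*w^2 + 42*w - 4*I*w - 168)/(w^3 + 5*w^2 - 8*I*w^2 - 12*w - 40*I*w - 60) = (w^2 + w*(-4 + 7*I) - 28*I)/(w^2 + w*(5 - 2*I) - 10*I)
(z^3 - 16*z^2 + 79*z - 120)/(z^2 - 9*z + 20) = (z^2 - 11*z + 24)/(z - 4)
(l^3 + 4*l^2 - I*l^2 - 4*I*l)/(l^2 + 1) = l*(l + 4)/(l + I)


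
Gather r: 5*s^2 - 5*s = 5*s^2 - 5*s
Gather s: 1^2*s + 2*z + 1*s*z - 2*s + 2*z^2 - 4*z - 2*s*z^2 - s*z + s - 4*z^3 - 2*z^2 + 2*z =-2*s*z^2 - 4*z^3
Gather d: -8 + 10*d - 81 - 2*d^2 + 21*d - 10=-2*d^2 + 31*d - 99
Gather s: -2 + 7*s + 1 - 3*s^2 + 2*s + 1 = -3*s^2 + 9*s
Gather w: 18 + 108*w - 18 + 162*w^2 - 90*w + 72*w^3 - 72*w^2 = 72*w^3 + 90*w^2 + 18*w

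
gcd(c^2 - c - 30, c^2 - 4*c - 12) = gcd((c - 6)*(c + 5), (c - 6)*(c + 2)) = c - 6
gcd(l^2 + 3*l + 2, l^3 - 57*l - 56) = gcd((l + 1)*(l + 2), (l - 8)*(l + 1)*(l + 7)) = l + 1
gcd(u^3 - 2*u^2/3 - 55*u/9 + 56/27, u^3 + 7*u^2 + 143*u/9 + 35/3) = u + 7/3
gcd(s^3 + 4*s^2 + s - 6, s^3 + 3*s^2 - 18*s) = 1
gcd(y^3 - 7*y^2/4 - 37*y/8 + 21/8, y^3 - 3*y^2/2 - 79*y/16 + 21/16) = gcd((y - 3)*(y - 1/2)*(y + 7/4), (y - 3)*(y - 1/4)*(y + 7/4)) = y^2 - 5*y/4 - 21/4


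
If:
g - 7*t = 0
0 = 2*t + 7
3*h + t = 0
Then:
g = -49/2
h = 7/6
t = -7/2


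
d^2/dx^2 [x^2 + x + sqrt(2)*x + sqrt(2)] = 2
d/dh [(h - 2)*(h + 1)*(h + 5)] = 3*h^2 + 8*h - 7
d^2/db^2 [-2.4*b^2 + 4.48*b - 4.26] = -4.80000000000000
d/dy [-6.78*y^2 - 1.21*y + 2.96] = -13.56*y - 1.21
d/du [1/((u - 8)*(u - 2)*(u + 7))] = (-(u - 8)*(u - 2) - (u - 8)*(u + 7) - (u - 2)*(u + 7))/((u - 8)^2*(u - 2)^2*(u + 7)^2)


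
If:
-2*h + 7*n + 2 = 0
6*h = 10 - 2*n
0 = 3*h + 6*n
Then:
No Solution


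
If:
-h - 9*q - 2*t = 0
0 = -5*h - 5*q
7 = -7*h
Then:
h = -1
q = 1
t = -4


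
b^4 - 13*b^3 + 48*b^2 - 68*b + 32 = (b - 8)*(b - 2)^2*(b - 1)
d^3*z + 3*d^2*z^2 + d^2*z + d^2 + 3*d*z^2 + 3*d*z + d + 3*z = (d + 1)*(d + 3*z)*(d*z + 1)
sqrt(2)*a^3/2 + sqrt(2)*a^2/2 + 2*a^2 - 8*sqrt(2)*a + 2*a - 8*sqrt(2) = (a - 2*sqrt(2))*(a + 4*sqrt(2))*(sqrt(2)*a/2 + sqrt(2)/2)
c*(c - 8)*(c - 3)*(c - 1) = c^4 - 12*c^3 + 35*c^2 - 24*c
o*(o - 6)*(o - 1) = o^3 - 7*o^2 + 6*o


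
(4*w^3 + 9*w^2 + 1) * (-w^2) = -4*w^5 - 9*w^4 - w^2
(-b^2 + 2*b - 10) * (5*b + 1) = -5*b^3 + 9*b^2 - 48*b - 10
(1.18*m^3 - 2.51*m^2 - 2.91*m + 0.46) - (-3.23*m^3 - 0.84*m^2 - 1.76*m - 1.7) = 4.41*m^3 - 1.67*m^2 - 1.15*m + 2.16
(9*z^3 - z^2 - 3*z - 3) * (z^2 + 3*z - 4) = 9*z^5 + 26*z^4 - 42*z^3 - 8*z^2 + 3*z + 12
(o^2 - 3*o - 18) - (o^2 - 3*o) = -18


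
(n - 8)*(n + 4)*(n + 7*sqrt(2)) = n^3 - 4*n^2 + 7*sqrt(2)*n^2 - 28*sqrt(2)*n - 32*n - 224*sqrt(2)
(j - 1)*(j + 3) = j^2 + 2*j - 3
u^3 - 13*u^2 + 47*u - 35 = (u - 7)*(u - 5)*(u - 1)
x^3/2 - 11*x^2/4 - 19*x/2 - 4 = (x/2 + 1)*(x - 8)*(x + 1/2)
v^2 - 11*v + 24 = (v - 8)*(v - 3)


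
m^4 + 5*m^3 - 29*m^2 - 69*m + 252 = (m - 3)^2*(m + 4)*(m + 7)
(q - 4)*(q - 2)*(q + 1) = q^3 - 5*q^2 + 2*q + 8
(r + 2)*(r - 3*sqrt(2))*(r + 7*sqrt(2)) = r^3 + 2*r^2 + 4*sqrt(2)*r^2 - 42*r + 8*sqrt(2)*r - 84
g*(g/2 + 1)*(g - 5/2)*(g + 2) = g^4/2 + 3*g^3/4 - 3*g^2 - 5*g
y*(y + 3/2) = y^2 + 3*y/2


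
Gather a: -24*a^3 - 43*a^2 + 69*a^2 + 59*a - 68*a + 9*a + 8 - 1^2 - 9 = -24*a^3 + 26*a^2 - 2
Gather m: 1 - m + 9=10 - m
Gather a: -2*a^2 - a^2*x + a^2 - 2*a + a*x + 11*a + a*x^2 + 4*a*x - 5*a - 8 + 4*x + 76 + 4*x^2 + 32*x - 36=a^2*(-x - 1) + a*(x^2 + 5*x + 4) + 4*x^2 + 36*x + 32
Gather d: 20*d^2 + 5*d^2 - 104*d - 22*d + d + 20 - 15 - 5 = 25*d^2 - 125*d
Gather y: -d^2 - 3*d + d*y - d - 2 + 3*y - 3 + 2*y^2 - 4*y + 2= -d^2 - 4*d + 2*y^2 + y*(d - 1) - 3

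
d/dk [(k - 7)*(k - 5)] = 2*k - 12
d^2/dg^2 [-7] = 0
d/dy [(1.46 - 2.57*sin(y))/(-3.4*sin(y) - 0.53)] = 6.3261*cos(y)/(3.4*sin(y) + 0.53)^2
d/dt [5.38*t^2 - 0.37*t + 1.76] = 10.76*t - 0.37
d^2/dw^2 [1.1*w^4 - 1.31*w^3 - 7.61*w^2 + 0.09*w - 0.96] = 13.2*w^2 - 7.86*w - 15.22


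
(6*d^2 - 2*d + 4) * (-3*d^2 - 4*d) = -18*d^4 - 18*d^3 - 4*d^2 - 16*d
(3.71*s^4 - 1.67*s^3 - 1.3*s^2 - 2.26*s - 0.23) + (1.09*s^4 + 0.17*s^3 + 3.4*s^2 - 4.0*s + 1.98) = 4.8*s^4 - 1.5*s^3 + 2.1*s^2 - 6.26*s + 1.75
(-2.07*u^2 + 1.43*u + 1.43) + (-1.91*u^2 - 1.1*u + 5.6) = -3.98*u^2 + 0.33*u + 7.03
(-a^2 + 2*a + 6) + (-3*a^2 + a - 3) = -4*a^2 + 3*a + 3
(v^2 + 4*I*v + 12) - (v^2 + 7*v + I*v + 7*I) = -7*v + 3*I*v + 12 - 7*I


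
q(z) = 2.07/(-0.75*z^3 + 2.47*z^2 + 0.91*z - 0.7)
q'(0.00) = -3.84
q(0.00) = -2.96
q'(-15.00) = 0.00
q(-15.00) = 0.00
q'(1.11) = -1.38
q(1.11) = 0.89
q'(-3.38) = 0.03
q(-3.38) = 0.04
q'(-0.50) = 22.31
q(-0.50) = -4.66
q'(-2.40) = 0.10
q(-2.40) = 0.10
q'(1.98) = -0.16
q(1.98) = 0.42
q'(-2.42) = 0.10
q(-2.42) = 0.09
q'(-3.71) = 0.02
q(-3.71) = 0.03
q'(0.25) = -38.14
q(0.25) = -6.28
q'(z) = 2.07*(2.25*z^2 - 4.94*z - 0.91)/(-0.75*z^3 + 2.47*z^2 + 0.91*z - 0.7)^2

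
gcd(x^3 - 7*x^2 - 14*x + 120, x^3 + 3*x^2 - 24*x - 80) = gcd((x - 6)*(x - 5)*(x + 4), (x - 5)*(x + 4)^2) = x^2 - x - 20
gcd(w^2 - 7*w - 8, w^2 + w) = w + 1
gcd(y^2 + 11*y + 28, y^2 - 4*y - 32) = y + 4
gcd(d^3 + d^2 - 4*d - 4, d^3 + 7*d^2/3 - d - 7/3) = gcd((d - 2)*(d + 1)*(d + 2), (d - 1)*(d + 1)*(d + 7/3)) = d + 1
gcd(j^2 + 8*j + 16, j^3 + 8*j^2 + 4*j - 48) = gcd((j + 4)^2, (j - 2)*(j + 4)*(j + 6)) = j + 4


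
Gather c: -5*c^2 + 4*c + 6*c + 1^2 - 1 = -5*c^2 + 10*c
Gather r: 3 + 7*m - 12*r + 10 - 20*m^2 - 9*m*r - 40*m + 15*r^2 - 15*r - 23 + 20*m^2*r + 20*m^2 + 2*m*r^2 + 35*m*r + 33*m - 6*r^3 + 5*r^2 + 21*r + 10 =-6*r^3 + r^2*(2*m + 20) + r*(20*m^2 + 26*m - 6)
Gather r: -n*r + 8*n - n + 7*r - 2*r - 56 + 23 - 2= 7*n + r*(5 - n) - 35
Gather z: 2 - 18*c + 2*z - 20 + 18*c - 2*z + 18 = 0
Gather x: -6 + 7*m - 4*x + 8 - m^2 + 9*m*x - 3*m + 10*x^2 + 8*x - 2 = -m^2 + 4*m + 10*x^2 + x*(9*m + 4)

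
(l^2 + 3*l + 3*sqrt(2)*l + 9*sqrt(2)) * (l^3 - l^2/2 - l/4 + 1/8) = l^5 + 5*l^4/2 + 3*sqrt(2)*l^4 - 7*l^3/4 + 15*sqrt(2)*l^3/2 - 21*sqrt(2)*l^2/4 - 5*l^2/8 - 15*sqrt(2)*l/8 + 3*l/8 + 9*sqrt(2)/8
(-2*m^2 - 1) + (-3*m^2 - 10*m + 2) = -5*m^2 - 10*m + 1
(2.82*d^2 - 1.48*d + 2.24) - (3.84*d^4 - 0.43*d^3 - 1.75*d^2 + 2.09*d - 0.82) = -3.84*d^4 + 0.43*d^3 + 4.57*d^2 - 3.57*d + 3.06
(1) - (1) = 0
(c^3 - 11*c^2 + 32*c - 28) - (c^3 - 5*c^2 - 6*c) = -6*c^2 + 38*c - 28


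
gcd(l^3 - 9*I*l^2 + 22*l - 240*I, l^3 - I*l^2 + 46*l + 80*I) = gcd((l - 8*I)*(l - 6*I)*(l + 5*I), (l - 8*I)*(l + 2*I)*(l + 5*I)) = l^2 - 3*I*l + 40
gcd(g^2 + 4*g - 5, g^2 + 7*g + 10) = g + 5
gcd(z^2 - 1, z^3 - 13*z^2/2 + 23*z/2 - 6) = z - 1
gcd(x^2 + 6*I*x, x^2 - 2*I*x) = x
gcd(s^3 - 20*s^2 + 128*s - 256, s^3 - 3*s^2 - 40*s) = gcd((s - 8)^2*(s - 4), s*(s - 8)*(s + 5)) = s - 8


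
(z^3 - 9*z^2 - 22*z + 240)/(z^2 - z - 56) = (z^2 - z - 30)/(z + 7)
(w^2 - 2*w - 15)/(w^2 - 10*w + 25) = (w + 3)/(w - 5)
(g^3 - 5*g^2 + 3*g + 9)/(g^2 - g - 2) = (g^2 - 6*g + 9)/(g - 2)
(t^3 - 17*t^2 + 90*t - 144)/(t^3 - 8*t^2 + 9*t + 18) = (t - 8)/(t + 1)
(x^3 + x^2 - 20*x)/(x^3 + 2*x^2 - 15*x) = (x - 4)/(x - 3)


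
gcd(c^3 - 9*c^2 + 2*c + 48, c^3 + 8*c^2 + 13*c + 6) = 1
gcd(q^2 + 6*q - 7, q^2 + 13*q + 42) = q + 7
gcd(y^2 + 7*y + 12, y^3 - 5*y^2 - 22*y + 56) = y + 4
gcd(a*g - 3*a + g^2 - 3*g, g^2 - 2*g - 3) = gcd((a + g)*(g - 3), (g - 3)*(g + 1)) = g - 3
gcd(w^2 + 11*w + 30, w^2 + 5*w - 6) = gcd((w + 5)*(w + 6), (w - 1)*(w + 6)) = w + 6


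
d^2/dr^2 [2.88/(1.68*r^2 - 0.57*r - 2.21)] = (16.257024*r^2 - 5.515776*r - 2.88*(3.36*r - 0.57)*(6.72*r - 1.14) - 21.385728)/(-1.68*r^2 + 0.57*r + 2.21)^3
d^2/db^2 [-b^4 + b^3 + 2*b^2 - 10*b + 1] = -12*b^2 + 6*b + 4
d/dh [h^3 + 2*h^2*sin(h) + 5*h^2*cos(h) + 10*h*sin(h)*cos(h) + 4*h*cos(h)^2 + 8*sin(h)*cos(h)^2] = -5*h^2*sin(h) + 2*h^2*cos(h) + 3*h^2 + 4*h*sin(h) - 4*h*sin(2*h) + 10*h*cos(h) + 10*h*cos(2*h) + 5*sin(2*h) + 2*cos(h) + 2*cos(2*h) + 6*cos(3*h) + 2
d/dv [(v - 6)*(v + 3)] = 2*v - 3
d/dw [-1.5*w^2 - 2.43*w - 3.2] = -3.0*w - 2.43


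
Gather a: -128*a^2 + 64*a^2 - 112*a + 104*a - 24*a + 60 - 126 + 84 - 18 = -64*a^2 - 32*a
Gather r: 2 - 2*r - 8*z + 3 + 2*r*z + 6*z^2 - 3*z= r*(2*z - 2) + 6*z^2 - 11*z + 5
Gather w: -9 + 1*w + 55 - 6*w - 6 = 40 - 5*w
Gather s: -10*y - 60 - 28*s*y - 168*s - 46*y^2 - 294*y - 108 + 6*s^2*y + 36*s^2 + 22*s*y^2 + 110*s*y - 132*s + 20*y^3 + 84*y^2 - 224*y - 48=s^2*(6*y + 36) + s*(22*y^2 + 82*y - 300) + 20*y^3 + 38*y^2 - 528*y - 216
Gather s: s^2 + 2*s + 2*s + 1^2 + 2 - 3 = s^2 + 4*s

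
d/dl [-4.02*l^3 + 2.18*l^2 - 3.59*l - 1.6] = -12.06*l^2 + 4.36*l - 3.59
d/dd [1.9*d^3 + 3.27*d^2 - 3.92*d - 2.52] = 5.7*d^2 + 6.54*d - 3.92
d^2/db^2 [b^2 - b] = 2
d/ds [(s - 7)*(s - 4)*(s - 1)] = 3*s^2 - 24*s + 39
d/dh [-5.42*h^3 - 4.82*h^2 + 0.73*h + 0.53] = -16.26*h^2 - 9.64*h + 0.73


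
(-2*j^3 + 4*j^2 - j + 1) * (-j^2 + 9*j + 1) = 2*j^5 - 22*j^4 + 35*j^3 - 6*j^2 + 8*j + 1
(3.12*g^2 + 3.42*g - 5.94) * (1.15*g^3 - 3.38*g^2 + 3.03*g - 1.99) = 3.588*g^5 - 6.6126*g^4 - 8.937*g^3 + 24.231*g^2 - 24.804*g + 11.8206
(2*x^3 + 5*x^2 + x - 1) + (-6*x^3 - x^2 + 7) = -4*x^3 + 4*x^2 + x + 6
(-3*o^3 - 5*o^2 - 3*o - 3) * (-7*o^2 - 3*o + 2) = 21*o^5 + 44*o^4 + 30*o^3 + 20*o^2 + 3*o - 6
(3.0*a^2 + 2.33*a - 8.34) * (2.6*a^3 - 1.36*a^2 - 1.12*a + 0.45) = 7.8*a^5 + 1.978*a^4 - 28.2128*a^3 + 10.0828*a^2 + 10.3893*a - 3.753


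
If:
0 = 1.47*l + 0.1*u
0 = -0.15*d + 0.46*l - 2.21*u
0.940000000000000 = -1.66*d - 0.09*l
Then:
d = -0.57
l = -0.00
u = 0.04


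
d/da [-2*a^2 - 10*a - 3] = -4*a - 10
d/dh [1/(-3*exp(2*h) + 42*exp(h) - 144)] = 2*(exp(h) - 7)*exp(h)/(3*(exp(2*h) - 14*exp(h) + 48)^2)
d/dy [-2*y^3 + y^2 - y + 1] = -6*y^2 + 2*y - 1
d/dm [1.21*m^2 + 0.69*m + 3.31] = 2.42*m + 0.69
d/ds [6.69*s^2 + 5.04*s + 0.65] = 13.38*s + 5.04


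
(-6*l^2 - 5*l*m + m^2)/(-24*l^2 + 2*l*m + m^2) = (-6*l^2 - 5*l*m + m^2)/(-24*l^2 + 2*l*m + m^2)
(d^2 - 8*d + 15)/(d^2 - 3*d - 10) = (d - 3)/(d + 2)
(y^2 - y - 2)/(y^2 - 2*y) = (y + 1)/y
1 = 1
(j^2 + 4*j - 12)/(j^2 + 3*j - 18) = (j - 2)/(j - 3)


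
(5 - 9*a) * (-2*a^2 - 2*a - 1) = 18*a^3 + 8*a^2 - a - 5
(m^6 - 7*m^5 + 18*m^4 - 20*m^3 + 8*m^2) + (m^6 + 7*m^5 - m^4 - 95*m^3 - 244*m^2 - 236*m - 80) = 2*m^6 + 17*m^4 - 115*m^3 - 236*m^2 - 236*m - 80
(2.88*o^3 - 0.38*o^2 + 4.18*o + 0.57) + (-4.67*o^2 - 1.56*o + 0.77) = 2.88*o^3 - 5.05*o^2 + 2.62*o + 1.34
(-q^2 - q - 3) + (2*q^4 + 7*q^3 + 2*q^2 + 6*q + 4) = 2*q^4 + 7*q^3 + q^2 + 5*q + 1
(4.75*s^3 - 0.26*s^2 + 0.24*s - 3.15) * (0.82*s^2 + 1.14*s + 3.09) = 3.895*s^5 + 5.2018*s^4 + 14.5779*s^3 - 3.1128*s^2 - 2.8494*s - 9.7335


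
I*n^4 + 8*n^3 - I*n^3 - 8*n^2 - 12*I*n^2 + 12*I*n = n*(n - 6*I)*(n - 2*I)*(I*n - I)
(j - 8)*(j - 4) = j^2 - 12*j + 32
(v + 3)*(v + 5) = v^2 + 8*v + 15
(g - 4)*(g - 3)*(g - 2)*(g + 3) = g^4 - 6*g^3 - g^2 + 54*g - 72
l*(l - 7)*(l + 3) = l^3 - 4*l^2 - 21*l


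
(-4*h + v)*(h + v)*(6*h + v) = -24*h^3 - 22*h^2*v + 3*h*v^2 + v^3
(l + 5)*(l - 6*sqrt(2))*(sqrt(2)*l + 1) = sqrt(2)*l^3 - 11*l^2 + 5*sqrt(2)*l^2 - 55*l - 6*sqrt(2)*l - 30*sqrt(2)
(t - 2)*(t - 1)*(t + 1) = t^3 - 2*t^2 - t + 2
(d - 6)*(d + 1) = d^2 - 5*d - 6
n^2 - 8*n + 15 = (n - 5)*(n - 3)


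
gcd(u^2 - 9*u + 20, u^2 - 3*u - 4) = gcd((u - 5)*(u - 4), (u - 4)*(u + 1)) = u - 4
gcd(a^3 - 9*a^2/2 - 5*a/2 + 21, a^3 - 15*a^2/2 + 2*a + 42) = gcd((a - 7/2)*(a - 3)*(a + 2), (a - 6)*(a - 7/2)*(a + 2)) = a^2 - 3*a/2 - 7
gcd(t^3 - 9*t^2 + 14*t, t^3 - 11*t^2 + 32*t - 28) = t^2 - 9*t + 14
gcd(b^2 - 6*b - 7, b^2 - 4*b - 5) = b + 1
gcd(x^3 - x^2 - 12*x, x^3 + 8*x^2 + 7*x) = x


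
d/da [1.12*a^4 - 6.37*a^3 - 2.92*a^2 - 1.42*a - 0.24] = 4.48*a^3 - 19.11*a^2 - 5.84*a - 1.42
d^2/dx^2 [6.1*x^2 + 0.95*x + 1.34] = 12.2000000000000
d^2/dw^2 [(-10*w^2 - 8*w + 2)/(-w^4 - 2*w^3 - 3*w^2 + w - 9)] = 4*(15*w^8 + 54*w^7 + 59*w^6 + 84*w^5 - 477*w^4 - 977*w^3 - 804*w^2 - 261*w + 467)/(w^12 + 6*w^11 + 21*w^10 + 41*w^9 + 78*w^8 + 132*w^7 + 264*w^6 + 249*w^5 + 387*w^4 + 323*w^3 + 756*w^2 - 243*w + 729)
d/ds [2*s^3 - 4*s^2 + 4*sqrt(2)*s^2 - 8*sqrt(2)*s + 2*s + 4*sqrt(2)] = 6*s^2 - 8*s + 8*sqrt(2)*s - 8*sqrt(2) + 2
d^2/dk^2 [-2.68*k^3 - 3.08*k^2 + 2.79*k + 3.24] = -16.08*k - 6.16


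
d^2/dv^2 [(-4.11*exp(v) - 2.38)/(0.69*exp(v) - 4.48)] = (-13.83795*exp(v) - 89.8464)*exp(v)/(0.328509*exp(3*v) - 6.398784*exp(2*v) + 41.545728*exp(v) - 89.915392)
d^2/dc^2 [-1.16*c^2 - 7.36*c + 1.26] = -2.32000000000000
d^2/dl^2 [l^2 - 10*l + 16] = 2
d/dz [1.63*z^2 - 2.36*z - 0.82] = 3.26*z - 2.36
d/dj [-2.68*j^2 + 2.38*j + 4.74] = 2.38 - 5.36*j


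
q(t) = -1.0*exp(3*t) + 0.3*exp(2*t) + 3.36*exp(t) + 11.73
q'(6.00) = -196880899.02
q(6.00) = -65609775.45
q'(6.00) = -196880899.02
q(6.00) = -65609775.45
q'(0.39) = -3.39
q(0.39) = 14.13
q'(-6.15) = 0.01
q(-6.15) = 11.74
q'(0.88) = -30.45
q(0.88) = 7.56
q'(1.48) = -227.99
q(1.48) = -52.50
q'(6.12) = -282211425.89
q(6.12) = -94048754.48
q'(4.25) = -1030471.27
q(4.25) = -342830.18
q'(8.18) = -136358892018.69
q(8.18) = -45451682327.91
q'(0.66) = -12.98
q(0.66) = 12.11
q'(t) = -3.0*exp(3*t) + 0.6*exp(2*t) + 3.36*exp(t)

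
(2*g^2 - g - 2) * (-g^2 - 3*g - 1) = -2*g^4 - 5*g^3 + 3*g^2 + 7*g + 2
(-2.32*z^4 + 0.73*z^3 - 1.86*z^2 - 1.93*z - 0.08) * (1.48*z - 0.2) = -3.4336*z^5 + 1.5444*z^4 - 2.8988*z^3 - 2.4844*z^2 + 0.2676*z + 0.016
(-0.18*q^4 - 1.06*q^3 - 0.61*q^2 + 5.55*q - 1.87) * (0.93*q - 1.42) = -0.1674*q^5 - 0.7302*q^4 + 0.9379*q^3 + 6.0277*q^2 - 9.6201*q + 2.6554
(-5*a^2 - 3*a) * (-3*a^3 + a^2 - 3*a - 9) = 15*a^5 + 4*a^4 + 12*a^3 + 54*a^2 + 27*a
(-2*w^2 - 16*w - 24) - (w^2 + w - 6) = -3*w^2 - 17*w - 18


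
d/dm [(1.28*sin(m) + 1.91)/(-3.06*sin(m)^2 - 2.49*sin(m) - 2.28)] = (3.9168*sin(m)^2 + 11.6892*sin(m) + 1.8375)*cos(m)/(9.3636*sin(m)^4 + 15.2388*sin(m)^3 + 20.1537*sin(m)^2 + 11.3544*sin(m) + 5.1984)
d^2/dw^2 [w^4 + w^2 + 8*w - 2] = 12*w^2 + 2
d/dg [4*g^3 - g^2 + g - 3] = 12*g^2 - 2*g + 1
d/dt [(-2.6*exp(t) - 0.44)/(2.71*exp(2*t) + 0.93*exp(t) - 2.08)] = (7.046*exp(2*t) + 2.3848*exp(t) + 5.8172)*exp(t)/(7.3441*exp(4*t) + 5.0406*exp(3*t) - 10.4087*exp(2*t) - 3.8688*exp(t) + 4.3264)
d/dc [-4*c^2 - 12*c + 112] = -8*c - 12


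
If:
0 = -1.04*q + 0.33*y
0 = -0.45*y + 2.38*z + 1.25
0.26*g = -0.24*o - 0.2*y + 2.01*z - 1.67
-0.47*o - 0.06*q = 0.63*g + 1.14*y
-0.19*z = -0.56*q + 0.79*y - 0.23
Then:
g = 37.81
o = -51.94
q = 0.16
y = 0.51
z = -0.43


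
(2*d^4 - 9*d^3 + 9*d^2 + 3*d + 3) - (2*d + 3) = 2*d^4 - 9*d^3 + 9*d^2 + d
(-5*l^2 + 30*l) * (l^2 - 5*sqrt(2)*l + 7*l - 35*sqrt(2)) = -5*l^4 - 5*l^3 + 25*sqrt(2)*l^3 + 25*sqrt(2)*l^2 + 210*l^2 - 1050*sqrt(2)*l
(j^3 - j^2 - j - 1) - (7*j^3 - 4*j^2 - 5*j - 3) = -6*j^3 + 3*j^2 + 4*j + 2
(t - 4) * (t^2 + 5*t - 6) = t^3 + t^2 - 26*t + 24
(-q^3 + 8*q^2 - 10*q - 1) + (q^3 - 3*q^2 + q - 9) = 5*q^2 - 9*q - 10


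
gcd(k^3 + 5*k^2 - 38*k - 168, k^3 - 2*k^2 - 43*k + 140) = k + 7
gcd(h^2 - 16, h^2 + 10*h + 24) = h + 4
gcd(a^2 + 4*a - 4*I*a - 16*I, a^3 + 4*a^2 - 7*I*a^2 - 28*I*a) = a + 4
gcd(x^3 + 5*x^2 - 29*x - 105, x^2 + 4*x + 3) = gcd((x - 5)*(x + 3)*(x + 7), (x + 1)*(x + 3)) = x + 3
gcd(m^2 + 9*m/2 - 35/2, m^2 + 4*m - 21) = m + 7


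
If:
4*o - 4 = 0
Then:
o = 1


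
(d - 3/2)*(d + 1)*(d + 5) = d^3 + 9*d^2/2 - 4*d - 15/2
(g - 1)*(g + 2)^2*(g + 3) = g^4 + 6*g^3 + 9*g^2 - 4*g - 12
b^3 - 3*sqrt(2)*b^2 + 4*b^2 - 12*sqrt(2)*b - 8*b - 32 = (b + 4)*(b - 4*sqrt(2))*(b + sqrt(2))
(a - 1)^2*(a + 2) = a^3 - 3*a + 2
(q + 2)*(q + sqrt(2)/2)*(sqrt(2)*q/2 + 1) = sqrt(2)*q^3/2 + sqrt(2)*q^2 + 3*q^2/2 + sqrt(2)*q/2 + 3*q + sqrt(2)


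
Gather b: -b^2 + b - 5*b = -b^2 - 4*b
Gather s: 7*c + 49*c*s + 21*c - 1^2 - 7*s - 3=28*c + s*(49*c - 7) - 4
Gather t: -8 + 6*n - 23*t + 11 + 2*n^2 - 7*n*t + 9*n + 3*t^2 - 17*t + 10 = 2*n^2 + 15*n + 3*t^2 + t*(-7*n - 40) + 13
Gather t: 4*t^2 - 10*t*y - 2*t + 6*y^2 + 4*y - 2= 4*t^2 + t*(-10*y - 2) + 6*y^2 + 4*y - 2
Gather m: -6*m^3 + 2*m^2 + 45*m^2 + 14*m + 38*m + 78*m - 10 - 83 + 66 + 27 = -6*m^3 + 47*m^2 + 130*m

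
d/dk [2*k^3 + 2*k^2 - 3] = 2*k*(3*k + 2)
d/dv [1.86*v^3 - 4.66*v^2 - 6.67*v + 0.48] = 5.58*v^2 - 9.32*v - 6.67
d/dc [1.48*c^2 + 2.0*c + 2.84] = 2.96*c + 2.0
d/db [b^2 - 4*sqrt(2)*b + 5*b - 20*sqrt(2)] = 2*b - 4*sqrt(2) + 5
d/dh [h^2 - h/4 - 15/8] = 2*h - 1/4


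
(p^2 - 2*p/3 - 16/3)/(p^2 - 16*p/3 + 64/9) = 3*(p + 2)/(3*p - 8)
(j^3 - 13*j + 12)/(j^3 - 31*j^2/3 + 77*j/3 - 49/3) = 3*(j^2 + j - 12)/(3*j^2 - 28*j + 49)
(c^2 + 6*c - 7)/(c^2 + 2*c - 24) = (c^2 + 6*c - 7)/(c^2 + 2*c - 24)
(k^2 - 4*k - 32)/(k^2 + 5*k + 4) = (k - 8)/(k + 1)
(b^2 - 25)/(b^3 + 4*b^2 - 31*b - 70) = (b + 5)/(b^2 + 9*b + 14)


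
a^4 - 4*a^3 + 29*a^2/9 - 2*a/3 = a*(a - 3)*(a - 2/3)*(a - 1/3)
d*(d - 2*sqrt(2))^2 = d^3 - 4*sqrt(2)*d^2 + 8*d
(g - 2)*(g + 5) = g^2 + 3*g - 10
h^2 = h^2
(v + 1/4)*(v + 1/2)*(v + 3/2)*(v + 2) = v^4 + 17*v^3/4 + 23*v^2/4 + 43*v/16 + 3/8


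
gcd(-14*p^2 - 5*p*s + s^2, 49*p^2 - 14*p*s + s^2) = 7*p - s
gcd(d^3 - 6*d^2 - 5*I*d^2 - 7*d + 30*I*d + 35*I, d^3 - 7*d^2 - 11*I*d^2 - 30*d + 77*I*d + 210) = d^2 + d*(-7 - 5*I) + 35*I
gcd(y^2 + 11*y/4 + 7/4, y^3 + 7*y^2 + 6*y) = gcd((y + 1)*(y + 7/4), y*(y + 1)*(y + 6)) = y + 1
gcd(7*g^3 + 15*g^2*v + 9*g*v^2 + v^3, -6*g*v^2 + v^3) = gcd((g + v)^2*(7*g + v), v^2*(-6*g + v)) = 1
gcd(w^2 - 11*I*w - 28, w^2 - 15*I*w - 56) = w - 7*I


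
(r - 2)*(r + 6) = r^2 + 4*r - 12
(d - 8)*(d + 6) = d^2 - 2*d - 48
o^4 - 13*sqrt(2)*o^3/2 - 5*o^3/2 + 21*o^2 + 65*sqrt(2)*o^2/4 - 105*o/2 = o*(o - 5/2)*(o - 7*sqrt(2)/2)*(o - 3*sqrt(2))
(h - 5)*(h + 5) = h^2 - 25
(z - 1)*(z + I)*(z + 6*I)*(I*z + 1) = I*z^4 - 6*z^3 - I*z^3 + 6*z^2 + I*z^2 - 6*z - I*z + 6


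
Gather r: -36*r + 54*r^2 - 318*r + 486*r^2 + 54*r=540*r^2 - 300*r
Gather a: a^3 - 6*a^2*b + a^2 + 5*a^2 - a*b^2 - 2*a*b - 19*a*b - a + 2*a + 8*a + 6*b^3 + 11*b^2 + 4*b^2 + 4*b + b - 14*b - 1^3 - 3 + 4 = a^3 + a^2*(6 - 6*b) + a*(-b^2 - 21*b + 9) + 6*b^3 + 15*b^2 - 9*b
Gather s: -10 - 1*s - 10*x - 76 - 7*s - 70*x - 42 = -8*s - 80*x - 128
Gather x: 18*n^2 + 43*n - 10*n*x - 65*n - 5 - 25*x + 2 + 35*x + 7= 18*n^2 - 22*n + x*(10 - 10*n) + 4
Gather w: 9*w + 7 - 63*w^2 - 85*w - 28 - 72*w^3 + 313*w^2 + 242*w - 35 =-72*w^3 + 250*w^2 + 166*w - 56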